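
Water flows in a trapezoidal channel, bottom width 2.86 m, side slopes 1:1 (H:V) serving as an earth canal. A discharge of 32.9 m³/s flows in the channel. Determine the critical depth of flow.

At critical depth, Q² T / (g A³) = 1, i.e. A³/T = Q²/g = 32.9²/9.81 = 110.3.
At y = 1.47 m: A³/T = 44.46 — too small.
At y = 2.32 m: A³/T = 231.4 — too large.
At y = 1.9 m: A³/T = 111.1 — matches.

y_c = 1.9 m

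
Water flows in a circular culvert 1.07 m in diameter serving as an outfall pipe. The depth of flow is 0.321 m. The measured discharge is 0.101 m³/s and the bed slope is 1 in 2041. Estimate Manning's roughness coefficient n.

For a circular section of diameter D = 1.07 m at depth y = 0.321 m, the central angle is θ = 2 arccos(1 − 2y/D) = 2.319 rad. Then A = (D²/8)(θ − sin θ) = 0.2269 m² and P = Dθ/2 = 1.24 m.
Hydraulic radius R = A/P = 0.2269/1.24 = 0.1829 m.
Rearranging Manning's equation: n = (1/Q) A R^(2/3) S^(1/2) = (1/0.101) × 0.2269 × 0.1829^(2/3) × √0.00049 = 0.016.

n = 0.016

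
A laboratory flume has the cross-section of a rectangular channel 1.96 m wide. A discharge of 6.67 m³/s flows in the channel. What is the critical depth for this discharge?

y_c = 1.06 m

For a rectangular channel, critical depth y_c = (q²/g)^(1/3) where q = Q/b = 6.67/1.96 = 3.403 m²/s.
So y_c = (3.403²/9.81)^(1/3) = 1.06 m.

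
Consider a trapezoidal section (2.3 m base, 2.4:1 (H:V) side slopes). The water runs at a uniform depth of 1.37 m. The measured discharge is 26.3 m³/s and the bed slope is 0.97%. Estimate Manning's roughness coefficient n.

n = 0.025

With bottom width b = 2.3 m and side slope z = 2.4: A = (b + zy)y = (2.3 + 2.4×1.37)×1.37 = 7.656 m²; P = b + 2y√(1+z²) = 2.3 + 2×1.37×2.6 = 9.424 m.
Hydraulic radius R = A/P = 7.656/9.424 = 0.8123 m.
Rearranging Manning's equation: n = (1/Q) A R^(2/3) S^(1/2) = (1/26.3) × 7.656 × 0.8123^(2/3) × √0.0097 = 0.025.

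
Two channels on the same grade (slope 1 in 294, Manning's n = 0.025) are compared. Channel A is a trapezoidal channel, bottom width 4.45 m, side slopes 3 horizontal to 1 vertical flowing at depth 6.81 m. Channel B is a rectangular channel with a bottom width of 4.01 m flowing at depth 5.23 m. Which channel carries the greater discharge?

Channel A: With bottom width b = 4.45 m and side slope z = 3: A = (b + zy)y = (4.45 + 3×6.81)×6.81 = 169.4 m²; P = b + 2y√(1+z²) = 4.45 + 2×6.81×3.162 = 47.52 m. Hydraulic radius R = A/P = 169.4/47.52 = 3.565 m. Q_A = (1/0.025)·169.4·3.565^(2/3)·√0.003401 = 922.5 m³/s.
Channel B: Flow area A = b·y = 4.01 × 5.23 = 20.97 m². Wetted perimeter P = b + 2y = 4.01 + 2×5.23 = 14.47 m. Hydraulic radius R = A/P = 20.97/14.47 = 1.449 m. Q_B = (1/0.025)·20.97·1.449^(2/3)·√0.003401 = 62.66 m³/s.
Q_A = 922.5 m³/s vs Q_B = 62.66 m³/s, so channel A carries more.

channel A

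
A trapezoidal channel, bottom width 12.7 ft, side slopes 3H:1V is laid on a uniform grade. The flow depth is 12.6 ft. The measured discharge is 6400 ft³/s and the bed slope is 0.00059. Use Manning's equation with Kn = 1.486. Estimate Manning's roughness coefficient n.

With bottom width b = 12.7 ft and side slope z = 3: A = (b + zy)y = (12.7 + 3×12.6)×12.6 = 636.3 ft²; P = b + 2y√(1+z²) = 12.7 + 2×12.6×3.162 = 92.39 ft.
Hydraulic radius R = A/P = 636.3/92.39 = 6.887 ft.
Rearranging Manning's equation: n = (1.486/Q) A R^(2/3) S^(1/2) = (1.486/6400) × 636.3 × 6.887^(2/3) × √0.00059 = 0.013.

n = 0.013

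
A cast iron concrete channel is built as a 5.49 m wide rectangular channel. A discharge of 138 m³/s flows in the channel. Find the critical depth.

For a rectangular channel, critical depth y_c = (q²/g)^(1/3) where q = Q/b = 138/5.49 = 25.14 m²/s.
So y_c = (25.14²/9.81)^(1/3) = 4.01 m.

y_c = 4.01 m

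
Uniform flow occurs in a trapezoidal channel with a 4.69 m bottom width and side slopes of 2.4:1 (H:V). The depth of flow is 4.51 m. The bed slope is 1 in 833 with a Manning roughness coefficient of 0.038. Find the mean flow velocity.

V = 1.67 m/s

With bottom width b = 4.69 m and side slope z = 2.4: A = (b + zy)y = (4.69 + 2.4×4.51)×4.51 = 69.97 m²; P = b + 2y√(1+z²) = 4.69 + 2×4.51×2.6 = 28.14 m.
Hydraulic radius R = A/P = 69.97/28.14 = 2.486 m.
From Manning's equation, V = (1/n) R^(2/3) S^(1/2) = (1/0.038) × 2.486^(2/3) × 0.0012^(1/2) = 1.67 m/s.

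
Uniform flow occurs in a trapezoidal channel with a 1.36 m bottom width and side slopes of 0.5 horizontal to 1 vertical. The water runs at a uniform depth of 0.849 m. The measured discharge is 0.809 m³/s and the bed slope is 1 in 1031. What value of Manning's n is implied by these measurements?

With bottom width b = 1.36 m and side slope z = 0.5: A = (b + zy)y = (1.36 + 0.5×0.849)×0.849 = 1.515 m²; P = b + 2y√(1+z²) = 1.36 + 2×0.849×1.118 = 3.258 m.
Hydraulic radius R = A/P = 1.515/3.258 = 0.465 m.
Rearranging Manning's equation: n = (1/Q) A R^(2/3) S^(1/2) = (1/0.809) × 1.515 × 0.465^(2/3) × √0.0009699 = 0.035.

n = 0.035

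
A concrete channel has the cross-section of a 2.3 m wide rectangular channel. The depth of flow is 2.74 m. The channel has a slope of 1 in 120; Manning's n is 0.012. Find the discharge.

Q = 41.7 m³/s

Flow area A = b·y = 2.3 × 2.74 = 6.302 m². Wetted perimeter P = b + 2y = 2.3 + 2×2.74 = 7.78 m.
Hydraulic radius R = A/P = 6.302/7.78 = 0.81 m.
Manning's equation: Q = (1/n) A R^(2/3) S^(1/2) = (1/0.012) × 6.302 × 0.81^(2/3) × 0.008333^(1/2) = 41.7 m³/s.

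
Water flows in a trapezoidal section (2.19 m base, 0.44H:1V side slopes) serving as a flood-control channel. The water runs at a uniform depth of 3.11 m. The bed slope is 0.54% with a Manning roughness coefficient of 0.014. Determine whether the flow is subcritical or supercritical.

supercritical

With bottom width b = 2.19 m and side slope z = 0.44: A = (b + zy)y = (2.19 + 0.44×3.11)×3.11 = 11.07 m²; P = b + 2y√(1+z²) = 2.19 + 2×3.11×1.093 = 8.985 m.
Hydraulic radius R = A/P = 11.07/8.985 = 1.232 m.
V = (1/n) R^(2/3) √S = (1/0.014) × 1.232^(2/3) × √0.0054 = 6.031 m/s. Hydraulic depth D_h = A/T = 11.07/4.927 = 2.246 m.
Froude number Fr = V/√(g·D_h) = 6.031/√(9.81×2.246) = 1.28, which is greater than 1, so the flow is supercritical.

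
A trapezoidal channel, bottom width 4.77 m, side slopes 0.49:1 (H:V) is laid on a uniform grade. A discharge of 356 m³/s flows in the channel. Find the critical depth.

At critical depth, Q² T / (g A³) = 1, i.e. A³/T = Q²/g = 356²/9.81 = 12920.
At y = 4.59 m: A³/T = 3608 — too small.
At y = 8.24 m: A³/T = 29760 — too large.
At y = 6.57 m: A³/T = 12900 — close enough.

y_c = 6.57 m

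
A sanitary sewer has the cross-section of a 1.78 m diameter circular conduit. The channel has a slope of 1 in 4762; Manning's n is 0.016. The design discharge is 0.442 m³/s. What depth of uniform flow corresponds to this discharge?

Manning's equation rearranged: A R^(2/3) = nQ / (1·√S) = 0.016 × 0.442 / (√0.00021) = 0.488.
Try y = 0.503 m: A R^(2/3) = 0.2529 — short.
Try y = 0.782 m: A R^(2/3) = 0.579 — over.
Try y = 0.711 m: A R^(2/3) = 0.4875 — close enough.

y_n = 0.711 m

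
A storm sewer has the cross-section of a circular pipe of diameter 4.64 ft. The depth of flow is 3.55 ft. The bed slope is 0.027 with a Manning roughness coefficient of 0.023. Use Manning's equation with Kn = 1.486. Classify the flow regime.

For a circular section of diameter D = 4.64 ft at depth y = 3.55 ft, the central angle is θ = 2 arccos(1 − 2y/D) = 4.259 rad. Then A = (D²/8)(θ − sin θ) = 13.88 ft² and P = Dθ/2 = 9.881 ft.
Hydraulic radius R = A/P = 13.88/9.881 = 1.405 ft.
V = (1.486/n) R^(2/3) √S = (1.486/0.023) × 1.405^(2/3) × √0.027 = 13.32 ft/s. Hydraulic depth D_h = A/T = 13.88/3.934 = 3.529 ft.
Froude number Fr = V/√(g·D_h) = 13.32/√(32.2×3.529) = 1.25, which is greater than 1, so the flow is supercritical.

supercritical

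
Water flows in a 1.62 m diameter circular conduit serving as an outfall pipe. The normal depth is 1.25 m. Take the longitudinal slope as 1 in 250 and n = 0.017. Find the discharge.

Q = 3.95 m³/s

For a circular section of diameter D = 1.62 m at depth y = 1.25 m, the central angle is θ = 2 arccos(1 − 2y/D) = 4.29 rad. Then A = (D²/8)(θ − sin θ) = 1.707 m² and P = Dθ/2 = 3.475 m.
Hydraulic radius R = A/P = 1.707/3.475 = 0.4911 m.
Manning's equation: Q = (1/n) A R^(2/3) S^(1/2) = (1/0.017) × 1.707 × 0.4911^(2/3) × 0.004^(1/2) = 3.95 m³/s.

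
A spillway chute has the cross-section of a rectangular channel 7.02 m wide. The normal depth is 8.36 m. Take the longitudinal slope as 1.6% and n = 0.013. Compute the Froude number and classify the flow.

supercritical

Flow area A = b·y = 7.02 × 8.36 = 58.69 m². Wetted perimeter P = b + 2y = 7.02 + 2×8.36 = 23.74 m.
Hydraulic radius R = A/P = 58.69/23.74 = 2.472 m.
V = (1/n) R^(2/3) √S = (1/0.013) × 2.472^(2/3) × √0.016 = 17.79 m/s. Hydraulic depth D_h = A/T = 58.69/7.02 = 8.36 m.
Froude number Fr = V/√(g·D_h) = 17.79/√(9.81×8.36) = 1.96, which is greater than 1, so the flow is supercritical.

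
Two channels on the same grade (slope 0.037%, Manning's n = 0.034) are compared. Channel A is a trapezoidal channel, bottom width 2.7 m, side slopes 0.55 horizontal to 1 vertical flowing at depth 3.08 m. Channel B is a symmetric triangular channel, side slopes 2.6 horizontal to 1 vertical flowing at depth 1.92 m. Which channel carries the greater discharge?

Channel A: With bottom width b = 2.7 m and side slope z = 0.55: A = (b + zy)y = (2.7 + 0.55×3.08)×3.08 = 13.53 m²; P = b + 2y√(1+z²) = 2.7 + 2×3.08×1.141 = 9.73 m. Hydraulic radius R = A/P = 13.53/9.73 = 1.391 m. Q_A = (1/0.034)·13.53·1.391^(2/3)·√0.00037 = 9.54 m³/s.
Channel B: For a triangular section with side slope z = 2.6: A = zy² = 2.6×1.92² = 9.585 m²; P = 2y√(1+z²) = 2×1.92×2.786 = 10.7 m. Hydraulic radius R = A/P = 9.585/10.7 = 0.896 m. Q_B = (1/0.034)·9.585·0.896^(2/3)·√0.00037 = 5.04 m³/s.
Q_A = 9.54 m³/s vs Q_B = 5.04 m³/s, so channel A carries more.

channel A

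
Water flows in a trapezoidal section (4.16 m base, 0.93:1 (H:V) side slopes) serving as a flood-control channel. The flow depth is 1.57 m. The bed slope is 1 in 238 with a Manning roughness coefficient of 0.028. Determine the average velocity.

With bottom width b = 4.16 m and side slope z = 0.93: A = (b + zy)y = (4.16 + 0.93×1.57)×1.57 = 8.824 m²; P = b + 2y√(1+z²) = 4.16 + 2×1.57×1.366 = 8.448 m.
Hydraulic radius R = A/P = 8.824/8.448 = 1.044 m.
From Manning's equation, V = (1/n) R^(2/3) S^(1/2) = (1/0.028) × 1.044^(2/3) × 0.004202^(1/2) = 2.38 m/s.

V = 2.38 m/s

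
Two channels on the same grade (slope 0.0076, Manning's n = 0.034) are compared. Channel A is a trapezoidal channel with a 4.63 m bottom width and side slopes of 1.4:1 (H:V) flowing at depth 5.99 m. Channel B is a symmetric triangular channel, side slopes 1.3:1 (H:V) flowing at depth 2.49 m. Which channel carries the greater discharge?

channel A

Channel A: With bottom width b = 4.63 m and side slope z = 1.4: A = (b + zy)y = (4.63 + 1.4×5.99)×5.99 = 77.97 m²; P = b + 2y√(1+z²) = 4.63 + 2×5.99×1.72 = 25.24 m. Hydraulic radius R = A/P = 77.97/25.24 = 3.089 m. Q_A = (1/0.034)·77.97·3.089^(2/3)·√0.0076 = 424 m³/s.
Channel B: For a triangular section with side slope z = 1.3: A = zy² = 1.3×2.49² = 8.06 m²; P = 2y√(1+z²) = 2×2.49×1.64 = 8.168 m. Hydraulic radius R = A/P = 8.06/8.168 = 0.9868 m. Q_B = (1/0.034)·8.06·0.9868^(2/3)·√0.0076 = 20.48 m³/s.
Q_A = 424 m³/s vs Q_B = 20.48 m³/s, so channel A carries more.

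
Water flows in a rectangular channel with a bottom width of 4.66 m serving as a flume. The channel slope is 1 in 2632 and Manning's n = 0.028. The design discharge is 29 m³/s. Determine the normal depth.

y_n = 6.28 m

Manning's equation rearranged: A R^(2/3) = nQ / (1·√S) = 0.028 × 29 / (√0.0003799) = 41.66.
At y = 5.19 m: A R^(2/3) = 33.2 — short.
At y = 7.47 m: A R^(2/3) = 51.05 — over.
At y = 6.28 m: A R^(2/3) = 41.68 — ≈ 41.66.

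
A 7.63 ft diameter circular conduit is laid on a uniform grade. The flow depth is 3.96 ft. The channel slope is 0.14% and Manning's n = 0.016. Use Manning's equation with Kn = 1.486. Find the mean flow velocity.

For a circular section of diameter D = 7.63 ft at depth y = 3.96 ft, the central angle is θ = 2 arccos(1 − 2y/D) = 3.218 rad. Then A = (D²/8)(θ − sin θ) = 23.97 ft² and P = Dθ/2 = 12.28 ft.
Hydraulic radius R = A/P = 23.97/12.28 = 1.953 ft.
From Manning's equation, V = (1.486/n) R^(2/3) S^(1/2) = (1.486/0.016) × 1.953^(2/3) × 0.0014^(1/2) = 5.43 ft/s.

V = 5.43 ft/s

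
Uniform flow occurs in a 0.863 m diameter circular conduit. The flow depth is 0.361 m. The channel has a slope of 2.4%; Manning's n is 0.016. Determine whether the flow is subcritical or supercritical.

For a circular section of diameter D = 0.863 m at depth y = 0.361 m, the central angle is θ = 2 arccos(1 − 2y/D) = 2.813 rad. Then A = (D²/8)(θ − sin θ) = 0.2319 m² and P = Dθ/2 = 1.214 m.
Hydraulic radius R = A/P = 0.2319/1.214 = 0.191 m.
V = (1/n) R^(2/3) √S = (1/0.016) × 0.191^(2/3) × √0.024 = 3.212 m/s. Hydraulic depth D_h = A/T = 0.2319/0.8514 = 0.2724 m.
Froude number Fr = V/√(g·D_h) = 3.212/√(9.81×0.2724) = 1.96, which is greater than 1, so the flow is supercritical.

supercritical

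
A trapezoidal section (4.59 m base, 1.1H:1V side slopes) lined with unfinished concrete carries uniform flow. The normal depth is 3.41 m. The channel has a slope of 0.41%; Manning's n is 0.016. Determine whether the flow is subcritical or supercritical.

With bottom width b = 4.59 m and side slope z = 1.1: A = (b + zy)y = (4.59 + 1.1×3.41)×3.41 = 28.44 m²; P = b + 2y√(1+z²) = 4.59 + 2×3.41×1.487 = 14.73 m.
Hydraulic radius R = A/P = 28.44/14.73 = 1.931 m.
V = (1/n) R^(2/3) √S = (1/0.016) × 1.931^(2/3) × √0.0041 = 6.206 m/s. Hydraulic depth D_h = A/T = 28.44/12.09 = 2.352 m.
Froude number Fr = V/√(g·D_h) = 6.206/√(9.81×2.352) = 1.29, which is greater than 1, so the flow is supercritical.

supercritical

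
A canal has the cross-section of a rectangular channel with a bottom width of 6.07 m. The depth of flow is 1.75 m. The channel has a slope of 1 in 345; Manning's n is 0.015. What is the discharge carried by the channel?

Q = 40.9 m³/s

Flow area A = b·y = 6.07 × 1.75 = 10.62 m². Wetted perimeter P = b + 2y = 6.07 + 2×1.75 = 9.57 m.
Hydraulic radius R = A/P = 10.62/9.57 = 1.11 m.
Manning's equation: Q = (1/n) A R^(2/3) S^(1/2) = (1/0.015) × 10.62 × 1.11^(2/3) × 0.002899^(1/2) = 40.9 m³/s.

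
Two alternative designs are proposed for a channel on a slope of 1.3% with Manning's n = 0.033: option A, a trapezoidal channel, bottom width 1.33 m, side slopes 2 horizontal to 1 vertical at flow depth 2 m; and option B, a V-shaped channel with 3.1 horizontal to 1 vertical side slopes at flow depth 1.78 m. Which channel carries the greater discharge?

Channel A: With bottom width b = 1.33 m and side slope z = 2: A = (b + zy)y = (1.33 + 2×2)×2 = 10.66 m²; P = b + 2y√(1+z²) = 1.33 + 2×2×2.236 = 10.27 m. Hydraulic radius R = A/P = 10.66/10.27 = 1.038 m. Q_A = (1/0.033)·10.66·1.038^(2/3)·√0.013 = 37.75 m³/s.
Channel B: For a triangular section with side slope z = 3.1: A = zy² = 3.1×1.78² = 9.822 m²; P = 2y√(1+z²) = 2×1.78×3.257 = 11.6 m. Hydraulic radius R = A/P = 9.822/11.6 = 0.847 m. Q_B = (1/0.033)·9.822·0.847^(2/3)·√0.013 = 30.38 m³/s.
Q_A = 37.75 m³/s vs Q_B = 30.38 m³/s, so channel A carries more.

channel A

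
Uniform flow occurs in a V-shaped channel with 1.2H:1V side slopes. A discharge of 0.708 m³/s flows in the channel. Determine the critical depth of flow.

y_c = 0.589 m

At critical depth, Q² T / (g A³) = 1, i.e. A³/T = Q²/g = 0.708²/9.81 = 0.0511.
Trying y = 0.429 m: A³/T = 0.01046 — short.
Trying y = 0.689 m: A³/T = 0.1118 — over.
Trying y = 0.589 m: A³/T = 0.05104 — close enough.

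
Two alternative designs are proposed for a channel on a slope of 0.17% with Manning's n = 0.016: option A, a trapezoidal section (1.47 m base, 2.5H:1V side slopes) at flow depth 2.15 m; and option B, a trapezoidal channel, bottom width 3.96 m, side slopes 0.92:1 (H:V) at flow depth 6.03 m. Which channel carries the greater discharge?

Channel A: With bottom width b = 1.47 m and side slope z = 2.5: A = (b + zy)y = (1.47 + 2.5×2.15)×2.15 = 14.72 m²; P = b + 2y√(1+z²) = 1.47 + 2×2.15×2.693 = 13.05 m. Hydraulic radius R = A/P = 14.72/13.05 = 1.128 m. Q_A = (1/0.016)·14.72·1.128^(2/3)·√0.0017 = 41.09 m³/s.
Channel B: With bottom width b = 3.96 m and side slope z = 0.92: A = (b + zy)y = (3.96 + 0.92×6.03)×6.03 = 57.33 m²; P = b + 2y√(1+z²) = 3.96 + 2×6.03×1.359 = 20.35 m. Hydraulic radius R = A/P = 57.33/20.35 = 2.818 m. Q_B = (1/0.016)·57.33·2.818^(2/3)·√0.0017 = 294.7 m³/s.
Q_A = 41.09 m³/s vs Q_B = 294.7 m³/s, so channel B carries more.

channel B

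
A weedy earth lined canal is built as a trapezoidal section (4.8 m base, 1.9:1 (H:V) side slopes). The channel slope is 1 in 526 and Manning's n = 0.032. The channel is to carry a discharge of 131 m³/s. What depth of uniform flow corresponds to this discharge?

Manning's equation rearranged: A R^(2/3) = nQ / (1·√S) = 0.032 × 131 / (√0.001901) = 96.14.
Trying y = 3.07 m: A R^(2/3) = 48.58 — low.
Trying y = 5.32 m: A R^(2/3) = 160.1 — high.
Trying y = 4.23 m: A R^(2/3) = 96.38 — ≈ 96.14.

y_n = 4.23 m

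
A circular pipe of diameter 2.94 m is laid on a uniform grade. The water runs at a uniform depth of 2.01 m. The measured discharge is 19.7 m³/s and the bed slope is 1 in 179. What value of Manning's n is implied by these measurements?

n = 0.017

For a circular section of diameter D = 2.94 m at depth y = 2.01 m, the central angle is θ = 2 arccos(1 − 2y/D) = 3.894 rad. Then A = (D²/8)(θ − sin θ) = 4.945 m² and P = Dθ/2 = 5.724 m.
Hydraulic radius R = A/P = 4.945/5.724 = 0.864 m.
Rearranging Manning's equation: n = (1/Q) A R^(2/3) S^(1/2) = (1/19.7) × 4.945 × 0.864^(2/3) × √0.005587 = 0.017.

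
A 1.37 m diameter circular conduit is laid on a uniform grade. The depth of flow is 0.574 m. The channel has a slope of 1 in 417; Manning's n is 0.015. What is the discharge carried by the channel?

For a circular section of diameter D = 1.37 m at depth y = 0.574 m, the central angle is θ = 2 arccos(1 − 2y/D) = 2.816 rad. Then A = (D²/8)(θ − sin θ) = 0.5857 m² and P = Dθ/2 = 1.929 m.
Hydraulic radius R = A/P = 0.5857/1.929 = 0.3036 m.
Manning's equation: Q = (1/n) A R^(2/3) S^(1/2) = (1/0.015) × 0.5857 × 0.3036^(2/3) × 0.002398^(1/2) = 0.864 m³/s.

Q = 0.864 m³/s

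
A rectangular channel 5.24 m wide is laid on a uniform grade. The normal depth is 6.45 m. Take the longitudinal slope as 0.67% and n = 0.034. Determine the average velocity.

V = 3.65 m/s

Flow area A = b·y = 5.24 × 6.45 = 33.8 m². Wetted perimeter P = b + 2y = 5.24 + 2×6.45 = 18.14 m.
Hydraulic radius R = A/P = 33.8/18.14 = 1.863 m.
From Manning's equation, V = (1/n) R^(2/3) S^(1/2) = (1/0.034) × 1.863^(2/3) × 0.0067^(1/2) = 3.65 m/s.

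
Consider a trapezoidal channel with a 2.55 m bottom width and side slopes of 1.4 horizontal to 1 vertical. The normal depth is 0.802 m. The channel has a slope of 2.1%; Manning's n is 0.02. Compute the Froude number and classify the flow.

supercritical

With bottom width b = 2.55 m and side slope z = 1.4: A = (b + zy)y = (2.55 + 1.4×0.802)×0.802 = 2.946 m²; P = b + 2y√(1+z²) = 2.55 + 2×0.802×1.72 = 5.31 m.
Hydraulic radius R = A/P = 2.946/5.31 = 0.5548 m.
V = (1/n) R^(2/3) √S = (1/0.02) × 0.5548^(2/3) × √0.021 = 4.892 m/s. Hydraulic depth D_h = A/T = 2.946/4.796 = 0.6142 m.
Froude number Fr = V/√(g·D_h) = 4.892/√(9.81×0.6142) = 1.99, which is greater than 1, so the flow is supercritical.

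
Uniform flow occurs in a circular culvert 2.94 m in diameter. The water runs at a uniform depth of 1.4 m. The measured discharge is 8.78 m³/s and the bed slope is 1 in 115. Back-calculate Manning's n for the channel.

For a circular section of diameter D = 2.94 m at depth y = 1.4 m, the central angle is θ = 2 arccos(1 − 2y/D) = 3.046 rad. Then A = (D²/8)(θ − sin θ) = 3.189 m² and P = Dθ/2 = 4.478 m.
Hydraulic radius R = A/P = 3.189/4.478 = 0.712 m.
Rearranging Manning's equation: n = (1/Q) A R^(2/3) S^(1/2) = (1/8.78) × 3.189 × 0.712^(2/3) × √0.008696 = 0.027.

n = 0.027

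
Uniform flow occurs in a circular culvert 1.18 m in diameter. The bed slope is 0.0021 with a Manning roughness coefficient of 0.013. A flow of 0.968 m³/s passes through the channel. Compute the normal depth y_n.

Manning's equation rearranged: A R^(2/3) = nQ / (1·√S) = 0.013 × 0.968 / (√0.0021) = 0.2746.
Try y = 0.73 m: A R^(2/3) = 0.341 — too large.
Try y = 0.636 m: A R^(2/3) = 0.2746 — matches.

y_n = 0.636 m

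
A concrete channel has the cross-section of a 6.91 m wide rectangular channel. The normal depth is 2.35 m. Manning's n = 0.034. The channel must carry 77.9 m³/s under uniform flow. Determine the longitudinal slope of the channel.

Flow area A = b·y = 6.91 × 2.35 = 16.24 m². Wetted perimeter P = b + 2y = 6.91 + 2×2.35 = 11.61 m.
Hydraulic radius R = A/P = 16.24/11.61 = 1.399 m.
From Manning's equation, S = [nQ / (1 A R^(2/3))]² = [0.034 × 77.9 / (1 × 16.24 × 1.399^(2/3))]² = 0.017.

S = 0.017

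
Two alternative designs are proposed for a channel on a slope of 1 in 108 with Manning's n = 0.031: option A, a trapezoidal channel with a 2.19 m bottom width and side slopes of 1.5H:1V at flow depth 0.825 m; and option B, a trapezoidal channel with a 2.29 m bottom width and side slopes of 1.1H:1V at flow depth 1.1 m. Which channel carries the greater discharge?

Channel A: With bottom width b = 2.19 m and side slope z = 1.5: A = (b + zy)y = (2.19 + 1.5×0.825)×0.825 = 2.828 m²; P = b + 2y√(1+z²) = 2.19 + 2×0.825×1.803 = 5.165 m. Hydraulic radius R = A/P = 2.828/5.165 = 0.5475 m. Q_A = (1/0.031)·2.828·0.5475^(2/3)·√0.009259 = 5.874 m³/s.
Channel B: With bottom width b = 2.29 m and side slope z = 1.1: A = (b + zy)y = (2.29 + 1.1×1.1)×1.1 = 3.85 m²; P = b + 2y√(1+z²) = 2.29 + 2×1.1×1.487 = 5.561 m. Hydraulic radius R = A/P = 3.85/5.561 = 0.6924 m. Q_B = (1/0.031)·3.85·0.6924^(2/3)·√0.009259 = 9.353 m³/s.
Q_A = 5.874 m³/s vs Q_B = 9.353 m³/s, so channel B carries more.

channel B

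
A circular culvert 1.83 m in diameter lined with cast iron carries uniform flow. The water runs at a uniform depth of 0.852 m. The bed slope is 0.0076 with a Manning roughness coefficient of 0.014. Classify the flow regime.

supercritical

For a circular section of diameter D = 1.83 m at depth y = 0.852 m, the central angle is θ = 2 arccos(1 − 2y/D) = 3.004 rad. Then A = (D²/8)(θ − sin θ) = 1.2 m² and P = Dθ/2 = 2.748 m.
Hydraulic radius R = A/P = 1.2/2.748 = 0.4366 m.
V = (1/n) R^(2/3) √S = (1/0.014) × 0.4366^(2/3) × √0.0076 = 3.584 m/s. Hydraulic depth D_h = A/T = 1.2/1.826 = 0.6572 m.
Froude number Fr = V/√(g·D_h) = 3.584/√(9.81×0.6572) = 1.41, which is greater than 1, so the flow is supercritical.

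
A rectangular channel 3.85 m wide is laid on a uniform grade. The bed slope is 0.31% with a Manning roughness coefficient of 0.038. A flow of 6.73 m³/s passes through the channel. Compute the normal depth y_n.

Manning's equation rearranged: A R^(2/3) = nQ / (1·√S) = 0.038 × 6.73 / (√0.0031) = 4.593.
At y = 0.997 m: A R^(2/3) = 2.9 — short.
At y = 1.52 m: A R^(2/3) = 5.248 — over.
At y = 1.38 m: A R^(2/3) = 4.593 — close enough.

y_n = 1.38 m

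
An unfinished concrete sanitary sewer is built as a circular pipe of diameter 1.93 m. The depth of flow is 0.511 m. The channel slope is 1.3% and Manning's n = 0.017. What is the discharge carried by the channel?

Q = 1.85 m³/s

For a circular section of diameter D = 1.93 m at depth y = 0.511 m, the central angle is θ = 2 arccos(1 − 2y/D) = 2.162 rad. Then A = (D²/8)(θ − sin θ) = 0.62 m² and P = Dθ/2 = 2.086 m.
Hydraulic radius R = A/P = 0.62/2.086 = 0.2972 m.
Manning's equation: Q = (1/n) A R^(2/3) S^(1/2) = (1/0.017) × 0.62 × 0.2972^(2/3) × 0.013^(1/2) = 1.85 m³/s.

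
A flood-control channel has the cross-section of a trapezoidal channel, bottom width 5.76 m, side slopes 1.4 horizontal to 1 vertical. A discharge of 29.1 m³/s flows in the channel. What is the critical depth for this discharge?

y_c = 1.24 m

At critical depth, Q² T / (g A³) = 1, i.e. A³/T = Q²/g = 29.1²/9.81 = 86.32.
Trying y = 1.11 m: A³/T = 60.34 — low.
Trying y = 1.24 m: A³/T = 86.99 — matches.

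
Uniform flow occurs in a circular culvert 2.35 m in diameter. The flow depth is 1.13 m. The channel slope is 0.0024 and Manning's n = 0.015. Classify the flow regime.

subcritical

For a circular section of diameter D = 2.35 m at depth y = 1.13 m, the central angle is θ = 2 arccos(1 − 2y/D) = 3.065 rad. Then A = (D²/8)(θ − sin θ) = 2.063 m² and P = Dθ/2 = 3.601 m.
Hydraulic radius R = A/P = 2.063/3.601 = 0.5728 m.
V = (1/n) R^(2/3) √S = (1/0.015) × 0.5728^(2/3) × √0.0024 = 2.253 m/s. Hydraulic depth D_h = A/T = 2.063/2.348 = 0.8785 m.
Froude number Fr = V/√(g·D_h) = 2.253/√(9.81×0.8785) = 0.767, which is less than 1, so the flow is subcritical.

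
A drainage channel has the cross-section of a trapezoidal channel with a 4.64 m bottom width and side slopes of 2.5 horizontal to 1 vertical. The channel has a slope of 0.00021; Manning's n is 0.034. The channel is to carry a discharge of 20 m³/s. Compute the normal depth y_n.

Manning's equation rearranged: A R^(2/3) = nQ / (1·√S) = 0.034 × 20 / (√0.00021) = 46.92.
At y = 2.01 m: A R^(2/3) = 22.62 — low.
At y = 3.1 m: A R^(2/3) = 56.84 — high.
At y = 2.84 m: A R^(2/3) = 46.98 — ≈ 46.92.

y_n = 2.84 m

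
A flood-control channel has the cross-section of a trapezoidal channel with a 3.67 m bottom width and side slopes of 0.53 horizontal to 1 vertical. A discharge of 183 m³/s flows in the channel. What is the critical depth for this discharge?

y_c = 4.96 m

At critical depth, Q² T / (g A³) = 1, i.e. A³/T = Q²/g = 183²/9.81 = 3414.
At y = 5.73 m: A³/T = 5825 — over.
At y = 3.74 m: A³/T = 1237 — short.
At y = 4.96 m: A³/T = 3416 — ≈ 3414.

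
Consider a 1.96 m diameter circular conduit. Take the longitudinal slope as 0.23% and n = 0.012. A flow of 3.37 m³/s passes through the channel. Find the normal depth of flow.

Manning's equation rearranged: A R^(2/3) = nQ / (1·√S) = 0.012 × 3.37 / (√0.0023) = 0.8432.
Try y = 1.06 m: A R^(2/3) = 1.069 — too large.
Try y = 0.817 m: A R^(2/3) = 0.6812 — too small.
Try y = 0.921 m: A R^(2/3) = 0.8427 — matches.

y_n = 0.921 m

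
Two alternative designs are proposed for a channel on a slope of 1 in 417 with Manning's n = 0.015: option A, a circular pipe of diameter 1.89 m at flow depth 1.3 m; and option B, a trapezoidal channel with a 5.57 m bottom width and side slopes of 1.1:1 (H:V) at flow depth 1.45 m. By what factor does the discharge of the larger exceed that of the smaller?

Channel A: For a circular section of diameter D = 1.89 m at depth y = 1.3 m, the central angle is θ = 2 arccos(1 − 2y/D) = 3.912 rad. Then A = (D²/8)(θ − sin θ) = 2.058 m² and P = Dθ/2 = 3.697 m. Hydraulic radius R = A/P = 2.058/3.697 = 0.5566 m. Q_A = (1/0.015)·2.058·0.5566^(2/3)·√0.002398 = 4.545 m³/s.
Channel B: With bottom width b = 5.57 m and side slope z = 1.1: A = (b + zy)y = (5.57 + 1.1×1.45)×1.45 = 10.39 m²; P = b + 2y√(1+z²) = 5.57 + 2×1.45×1.487 = 9.881 m. Hydraulic radius R = A/P = 10.39/9.881 = 1.051 m. Q_B = (1/0.015)·10.39·1.051^(2/3)·√0.002398 = 35.07 m³/s.
The larger discharge is 35.07 m³/s and the smaller is 4.545 m³/s; the ratio is 7.72.

7.72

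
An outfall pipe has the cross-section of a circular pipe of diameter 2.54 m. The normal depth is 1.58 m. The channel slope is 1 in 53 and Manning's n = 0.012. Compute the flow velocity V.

V = 9.18 m/s

For a circular section of diameter D = 2.54 m at depth y = 1.58 m, the central angle is θ = 2 arccos(1 − 2y/D) = 3.635 rad. Then A = (D²/8)(θ − sin θ) = 3.313 m² and P = Dθ/2 = 4.616 m.
Hydraulic radius R = A/P = 3.313/4.616 = 0.7177 m.
From Manning's equation, V = (1/n) R^(2/3) S^(1/2) = (1/0.012) × 0.7177^(2/3) × 0.01887^(1/2) = 9.18 m/s.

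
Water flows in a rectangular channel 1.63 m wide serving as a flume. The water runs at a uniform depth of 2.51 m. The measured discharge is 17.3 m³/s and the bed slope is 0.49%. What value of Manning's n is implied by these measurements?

n = 0.012

Flow area A = b·y = 1.63 × 2.51 = 4.091 m². Wetted perimeter P = b + 2y = 1.63 + 2×2.51 = 6.65 m.
Hydraulic radius R = A/P = 4.091/6.65 = 0.6152 m.
Rearranging Manning's equation: n = (1/Q) A R^(2/3) S^(1/2) = (1/17.3) × 4.091 × 0.6152^(2/3) × √0.0049 = 0.012.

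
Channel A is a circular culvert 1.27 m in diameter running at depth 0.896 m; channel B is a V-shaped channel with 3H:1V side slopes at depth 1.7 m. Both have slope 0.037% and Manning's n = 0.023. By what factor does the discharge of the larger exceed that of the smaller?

15.1

Channel A: For a circular section of diameter D = 1.27 m at depth y = 0.896 m, the central angle is θ = 2 arccos(1 − 2y/D) = 3.989 rad. Then A = (D²/8)(θ − sin θ) = 0.9553 m² and P = Dθ/2 = 2.533 m. Hydraulic radius R = A/P = 0.9553/2.533 = 0.3772 m. Q_A = (1/0.023)·0.9553·0.3772^(2/3)·√0.00037 = 0.417 m³/s.
Channel B: For a triangular section with side slope z = 3: A = zy² = 3×1.7² = 8.67 m²; P = 2y√(1+z²) = 2×1.7×3.162 = 10.75 m. Hydraulic radius R = A/P = 8.67/10.75 = 0.8064 m. Q_B = (1/0.023)·8.67·0.8064^(2/3)·√0.00037 = 6.282 m³/s.
The larger discharge is 6.282 m³/s and the smaller is 0.417 m³/s; the ratio is 15.1.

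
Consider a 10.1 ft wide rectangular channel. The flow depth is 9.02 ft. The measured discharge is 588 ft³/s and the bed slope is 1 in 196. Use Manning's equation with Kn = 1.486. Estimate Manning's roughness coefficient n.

Flow area A = b·y = 10.1 × 9.02 = 91.1 ft². Wetted perimeter P = b + 2y = 10.1 + 2×9.02 = 28.14 ft.
Hydraulic radius R = A/P = 91.1/28.14 = 3.237 ft.
Rearranging Manning's equation: n = (1.486/Q) A R^(2/3) S^(1/2) = (1.486/588) × 91.1 × 3.237^(2/3) × √0.005102 = 0.036.

n = 0.036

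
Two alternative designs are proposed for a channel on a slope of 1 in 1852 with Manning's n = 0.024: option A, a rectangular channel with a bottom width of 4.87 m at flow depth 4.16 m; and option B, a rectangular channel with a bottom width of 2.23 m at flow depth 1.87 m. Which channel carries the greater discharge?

Channel A: Flow area A = b·y = 4.87 × 4.16 = 20.26 m². Wetted perimeter P = b + 2y = 4.87 + 2×4.16 = 13.19 m. Hydraulic radius R = A/P = 20.26/13.19 = 1.536 m. Q_A = (1/0.024)·20.26·1.536^(2/3)·√0.00054 = 26.11 m³/s.
Channel B: Flow area A = b·y = 2.23 × 1.87 = 4.17 m². Wetted perimeter P = b + 2y = 2.23 + 2×1.87 = 5.97 m. Hydraulic radius R = A/P = 4.17/5.97 = 0.6985 m. Q_B = (1/0.024)·4.17·0.6985^(2/3)·√0.00054 = 3.179 m³/s.
Q_A = 26.11 m³/s vs Q_B = 3.179 m³/s, so channel A carries more.

channel A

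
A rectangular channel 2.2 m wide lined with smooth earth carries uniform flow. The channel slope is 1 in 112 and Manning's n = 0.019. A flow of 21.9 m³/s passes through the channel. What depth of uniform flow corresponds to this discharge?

y_n = 2.41 m

Manning's equation rearranged: A R^(2/3) = nQ / (1·√S) = 0.019 × 21.9 / (√0.008929) = 4.404.
Try y = 1.99 m: A R^(2/3) = 3.479 — too small.
Try y = 2.83 m: A R^(2/3) = 5.33 — too large.
Try y = 2.41 m: A R^(2/3) = 4.397 — ≈ 4.404.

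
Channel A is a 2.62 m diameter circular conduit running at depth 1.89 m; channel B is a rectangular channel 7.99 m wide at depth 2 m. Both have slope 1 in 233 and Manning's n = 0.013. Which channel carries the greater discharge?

Channel A: For a circular section of diameter D = 2.62 m at depth y = 1.89 m, the central angle is θ = 2 arccos(1 − 2y/D) = 4.059 rad. Then A = (D²/8)(θ − sin θ) = 4.164 m² and P = Dθ/2 = 5.317 m. Hydraulic radius R = A/P = 4.164/5.317 = 0.7831 m. Q_A = (1/0.013)·4.164·0.7831^(2/3)·√0.004292 = 17.83 m³/s.
Channel B: Flow area A = b·y = 7.99 × 2 = 15.98 m². Wetted perimeter P = b + 2y = 7.99 + 2×2 = 11.99 m. Hydraulic radius R = A/P = 15.98/11.99 = 1.333 m. Q_B = (1/0.013)·15.98·1.333^(2/3)·√0.004292 = 97.53 m³/s.
Q_A = 17.83 m³/s vs Q_B = 97.53 m³/s, so channel B carries more.

channel B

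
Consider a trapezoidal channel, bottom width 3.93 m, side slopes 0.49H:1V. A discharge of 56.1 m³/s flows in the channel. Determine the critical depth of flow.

y_c = 2.47 m

At critical depth, Q² T / (g A³) = 1, i.e. A³/T = Q²/g = 56.1²/9.81 = 320.8.
Try y = 3.15 m: A³/T = 730.4 — high.
Try y = 1.87 m: A³/T = 129.2 — low.
Try y = 2.47 m: A³/T = 322.3 — ≈ 320.8.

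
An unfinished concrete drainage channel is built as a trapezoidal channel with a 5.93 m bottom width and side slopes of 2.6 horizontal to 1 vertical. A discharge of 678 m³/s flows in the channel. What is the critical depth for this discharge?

y_c = 5.71 m

At critical depth, Q² T / (g A³) = 1, i.e. A³/T = Q²/g = 678²/9.81 = 46860.
Try y = 6.83 m: A³/T = 102200 — over.
Try y = 4.11 m: A³/T = 11670 — short.
Try y = 5.71 m: A³/T = 46870 — matches.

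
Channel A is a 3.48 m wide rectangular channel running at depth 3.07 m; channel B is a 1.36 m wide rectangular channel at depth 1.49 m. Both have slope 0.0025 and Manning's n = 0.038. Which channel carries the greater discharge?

Channel A: Flow area A = b·y = 3.48 × 3.07 = 10.68 m². Wetted perimeter P = b + 2y = 3.48 + 2×3.07 = 9.62 m. Hydraulic radius R = A/P = 10.68/9.62 = 1.111 m. Q_A = (1/0.038)·10.68·1.111^(2/3)·√0.0025 = 15.08 m³/s.
Channel B: Flow area A = b·y = 1.36 × 1.49 = 2.026 m². Wetted perimeter P = b + 2y = 1.36 + 2×1.49 = 4.34 m. Hydraulic radius R = A/P = 2.026/4.34 = 0.4669 m. Q_B = (1/0.038)·2.026·0.4669^(2/3)·√0.0025 = 1.605 m³/s.
Q_A = 15.08 m³/s vs Q_B = 1.605 m³/s, so channel A carries more.

channel A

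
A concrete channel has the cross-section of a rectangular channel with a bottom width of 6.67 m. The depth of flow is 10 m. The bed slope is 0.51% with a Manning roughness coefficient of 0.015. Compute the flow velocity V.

Flow area A = b·y = 6.67 × 10 = 66.7 m². Wetted perimeter P = b + 2y = 6.67 + 2×10 = 26.67 m.
Hydraulic radius R = A/P = 66.7/26.67 = 2.501 m.
From Manning's equation, V = (1/n) R^(2/3) S^(1/2) = (1/0.015) × 2.501^(2/3) × 0.0051^(1/2) = 8.77 m/s.

V = 8.77 m/s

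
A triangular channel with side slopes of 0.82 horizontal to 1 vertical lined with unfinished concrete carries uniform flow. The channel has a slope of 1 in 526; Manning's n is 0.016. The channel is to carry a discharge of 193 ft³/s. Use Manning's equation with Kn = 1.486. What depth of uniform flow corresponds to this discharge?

y_n = 6.11 ft

Manning's equation rearranged: A R^(2/3) = nQ / (1.486·√S) = 0.016 × 193 / (1.486 × √0.001901) = 47.66.
Try y = 5.23 ft: A R^(2/3) = 31.42 — low.
Try y = 7.24 ft: A R^(2/3) = 74.79 — high.
Try y = 6.11 ft: A R^(2/3) = 47.57 — close enough.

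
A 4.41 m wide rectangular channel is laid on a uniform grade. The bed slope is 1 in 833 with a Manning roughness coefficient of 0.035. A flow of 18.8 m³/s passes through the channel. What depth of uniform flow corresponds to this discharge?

y_n = 3.52 m

Manning's equation rearranged: A R^(2/3) = nQ / (1·√S) = 0.035 × 18.8 / (√0.0012) = 18.99.
Trying y = 4.25 m: A R^(2/3) = 24.03 — over.
Trying y = 3.52 m: A R^(2/3) = 19.02 — close enough.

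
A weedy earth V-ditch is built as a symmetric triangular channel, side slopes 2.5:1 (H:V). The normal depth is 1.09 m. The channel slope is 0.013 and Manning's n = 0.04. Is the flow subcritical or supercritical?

For a triangular section with side slope z = 2.5: A = zy² = 2.5×1.09² = 2.97 m²; P = 2y√(1+z²) = 2×1.09×2.693 = 5.87 m.
Hydraulic radius R = A/P = 2.97/5.87 = 0.506 m.
V = (1/n) R^(2/3) √S = (1/0.04) × 0.506^(2/3) × √0.013 = 1.81 m/s. Hydraulic depth D_h = A/T = 2.97/5.45 = 0.545 m.
Froude number Fr = V/√(g·D_h) = 1.81/√(9.81×0.545) = 0.783, which is less than 1, so the flow is subcritical.

subcritical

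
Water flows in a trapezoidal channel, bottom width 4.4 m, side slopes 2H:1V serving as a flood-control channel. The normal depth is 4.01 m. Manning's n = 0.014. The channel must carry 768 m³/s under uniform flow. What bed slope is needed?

S = 0.016

With bottom width b = 4.4 m and side slope z = 2: A = (b + zy)y = (4.4 + 2×4.01)×4.01 = 49.8 m²; P = b + 2y√(1+z²) = 4.4 + 2×4.01×2.236 = 22.33 m.
Hydraulic radius R = A/P = 49.8/22.33 = 2.23 m.
From Manning's equation, S = [nQ / (1 A R^(2/3))]² = [0.014 × 768 / (1 × 49.8 × 2.23^(2/3))]² = 0.016.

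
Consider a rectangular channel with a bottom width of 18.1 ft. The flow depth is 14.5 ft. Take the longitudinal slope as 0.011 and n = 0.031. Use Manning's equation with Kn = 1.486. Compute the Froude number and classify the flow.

subcritical

Flow area A = b·y = 18.1 × 14.5 = 262.5 ft². Wetted perimeter P = b + 2y = 18.1 + 2×14.5 = 47.1 ft.
Hydraulic radius R = A/P = 262.5/47.1 = 5.572 ft.
V = (1.486/n) R^(2/3) √S = (1.486/0.031) × 5.572^(2/3) × √0.011 = 15.8 ft/s. Hydraulic depth D_h = A/T = 262.5/18.1 = 14.5 ft.
Froude number Fr = V/√(g·D_h) = 15.8/√(32.2×14.5) = 0.731, which is less than 1, so the flow is subcritical.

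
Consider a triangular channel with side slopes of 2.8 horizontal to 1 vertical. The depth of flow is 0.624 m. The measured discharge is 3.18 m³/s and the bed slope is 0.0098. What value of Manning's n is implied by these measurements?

n = 0.015

For a triangular section with side slope z = 2.8: A = zy² = 2.8×0.624² = 1.09 m²; P = 2y√(1+z²) = 2×0.624×2.973 = 3.711 m.
Hydraulic radius R = A/P = 1.09/3.711 = 0.2938 m.
Rearranging Manning's equation: n = (1/Q) A R^(2/3) S^(1/2) = (1/3.18) × 1.09 × 0.2938^(2/3) × √0.0098 = 0.015.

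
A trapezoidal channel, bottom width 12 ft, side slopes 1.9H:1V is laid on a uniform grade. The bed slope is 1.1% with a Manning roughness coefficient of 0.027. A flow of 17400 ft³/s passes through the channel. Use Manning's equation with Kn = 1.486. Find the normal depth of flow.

y_n = 16.5 ft

Manning's equation rearranged: A R^(2/3) = nQ / (1.486·√S) = 0.027 × 17400 / (1.486 × √0.011) = 3014.
At y = 11.5 ft: A R^(2/3) = 1334 — short.
At y = 17.9 ft: A R^(2/3) = 3634 — over.
At y = 16.5 ft: A R^(2/3) = 3010 — ≈ 3014.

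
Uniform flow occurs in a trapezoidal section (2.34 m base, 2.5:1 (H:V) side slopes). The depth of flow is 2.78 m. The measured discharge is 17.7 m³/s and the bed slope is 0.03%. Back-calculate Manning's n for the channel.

n = 0.033

With bottom width b = 2.34 m and side slope z = 2.5: A = (b + zy)y = (2.34 + 2.5×2.78)×2.78 = 25.83 m²; P = b + 2y√(1+z²) = 2.34 + 2×2.78×2.693 = 17.31 m.
Hydraulic radius R = A/P = 25.83/17.31 = 1.492 m.
Rearranging Manning's equation: n = (1/Q) A R^(2/3) S^(1/2) = (1/17.7) × 25.83 × 1.492^(2/3) × √0.0003 = 0.033.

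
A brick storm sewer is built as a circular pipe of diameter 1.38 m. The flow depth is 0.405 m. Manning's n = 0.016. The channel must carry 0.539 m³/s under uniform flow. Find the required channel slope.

For a circular section of diameter D = 1.38 m at depth y = 0.405 m, the central angle is θ = 2 arccos(1 − 2y/D) = 2.29 rad. Then A = (D²/8)(θ − sin θ) = 0.366 m² and P = Dθ/2 = 1.58 m.
Hydraulic radius R = A/P = 0.366/1.58 = 0.2317 m.
From Manning's equation, S = [nQ / (1 A R^(2/3))]² = [0.016 × 0.539 / (1 × 0.366 × 0.2317^(2/3))]² = 0.0039.

S = 0.0039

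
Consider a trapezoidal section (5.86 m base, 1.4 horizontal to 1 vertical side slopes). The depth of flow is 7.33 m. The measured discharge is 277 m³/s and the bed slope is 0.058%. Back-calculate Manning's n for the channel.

n = 0.025

With bottom width b = 5.86 m and side slope z = 1.4: A = (b + zy)y = (5.86 + 1.4×7.33)×7.33 = 118.2 m²; P = b + 2y√(1+z²) = 5.86 + 2×7.33×1.72 = 31.08 m.
Hydraulic radius R = A/P = 118.2/31.08 = 3.802 m.
Rearranging Manning's equation: n = (1/Q) A R^(2/3) S^(1/2) = (1/277) × 118.2 × 3.802^(2/3) × √0.00058 = 0.025.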